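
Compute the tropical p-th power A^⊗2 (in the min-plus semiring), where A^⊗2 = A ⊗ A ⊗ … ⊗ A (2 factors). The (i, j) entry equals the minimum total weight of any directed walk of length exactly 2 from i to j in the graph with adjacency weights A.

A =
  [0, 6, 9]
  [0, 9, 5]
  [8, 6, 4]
A^⊗2 =
  [0, 6, 9]
  [0, 6, 9]
  [6, 10, 8]

Each entry (A^⊗2)_ij equals the minimum over all length-2 walks i = v_0 → v_1 → … → v_2 = j of Σ_t A[v_t][v_{t+1}]. For example, for (i, j) = (0, 2) we minimise over 3 possible intermediate vertex sequences; the minimum is 9, attained along the walk 0 → 0 → 2.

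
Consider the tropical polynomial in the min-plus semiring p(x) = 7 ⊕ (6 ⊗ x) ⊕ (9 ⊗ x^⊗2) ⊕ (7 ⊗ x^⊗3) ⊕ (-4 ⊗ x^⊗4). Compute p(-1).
p(-1) = -8

A tropical monomial a ⊗ x^⊗i evaluates to a + i · x. Evaluating each term at x = -1:
  Term 0 contributes 7 + 0 · -1 = 7
  Term 1 contributes 6 + 1 · -1 = 5
  Term 2 contributes 9 + 2 · -1 = 7
  Term 3 contributes 7 + 3 · -1 = 4
  Term 4 contributes -4 + 4 · -1 = -8
p(-1) = ⊕ of these = min[7, 5, 7, 4, -8] = -8.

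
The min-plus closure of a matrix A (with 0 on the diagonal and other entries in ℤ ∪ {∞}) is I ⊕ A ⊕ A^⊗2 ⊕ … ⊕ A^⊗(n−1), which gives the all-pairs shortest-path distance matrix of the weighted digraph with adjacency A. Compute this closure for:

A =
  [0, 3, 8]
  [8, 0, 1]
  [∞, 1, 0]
Closure =
  [0, 3, 4]
  [8, 0, 1]
  [9, 1, 0]

This is the Floyd-Warshall all-pairs shortest-path computation. For each intermediate vertex k = 0, 1, …, 2, update dist[i][j] ← min(dist[i][j], dist[i][k] + dist[k][j]). The final matrix gives, for each (i, j), the minimum total weight of any directed path from i to j (possibly empty when i = j).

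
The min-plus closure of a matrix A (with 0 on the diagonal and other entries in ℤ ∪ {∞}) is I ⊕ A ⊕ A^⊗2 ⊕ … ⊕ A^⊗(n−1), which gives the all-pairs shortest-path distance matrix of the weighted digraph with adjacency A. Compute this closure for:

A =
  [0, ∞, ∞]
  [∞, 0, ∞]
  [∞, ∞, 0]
Closure =
  [0, ∞, ∞]
  [∞, 0, ∞]
  [∞, ∞, 0]

This is the Floyd-Warshall all-pairs shortest-path computation. For each intermediate vertex k = 0, 1, …, 2, update dist[i][j] ← min(dist[i][j], dist[i][k] + dist[k][j]). The final matrix gives, for each (i, j), the minimum total weight of any directed path from i to j (possibly empty when i = j).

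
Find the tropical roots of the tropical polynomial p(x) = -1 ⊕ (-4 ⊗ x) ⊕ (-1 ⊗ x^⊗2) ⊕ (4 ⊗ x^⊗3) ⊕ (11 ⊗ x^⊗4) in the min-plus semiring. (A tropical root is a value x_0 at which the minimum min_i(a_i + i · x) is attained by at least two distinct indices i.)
Roots: {-7, -5, -3, 3}

Each tropical root is a break point of the lower envelope of the lines y = a_i + i · x (there are 5 lines, with slopes 0, 1, ..., 4). Only the lines that attain the minimum somewhere contribute to roots; other lines are dominated. Here the surviving (envelope) indices are i = 4, i = 3, i = 2, i = 1, i = 0.
Intersections between consecutive envelope lines give the roots: for adjacent envelope indices i < j the intersection is x = (a_i − a_j) / (j − i). Reading off the sorted break points: {-7, -5, -3, 3}.
Verification: at each break x_0, at least two indices attain the minimum of min_i(a_i + i · x_0).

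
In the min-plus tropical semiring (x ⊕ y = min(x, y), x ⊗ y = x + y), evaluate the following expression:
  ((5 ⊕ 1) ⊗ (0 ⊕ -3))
((5 ⊕ 1) ⊗ (0 ⊕ -3)) = -2

Expand innermost to outermost. Recall ⊕ takes the minimum of its arguments and ⊗ takes their sum. Working out the expression ((5 ⊕ 1) ⊗ (0 ⊕ -3)) gives -2.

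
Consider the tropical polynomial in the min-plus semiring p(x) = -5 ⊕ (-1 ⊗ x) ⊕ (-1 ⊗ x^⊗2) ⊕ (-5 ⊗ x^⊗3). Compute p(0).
p(0) = -5

A tropical monomial a ⊗ x^⊗i evaluates to a + i · x. Evaluating each term at x = 0:
  Term 0 contributes -5 + 0 · 0 = -5
  Term 1 contributes -1 + 1 · 0 = -1
  Term 2 contributes -1 + 2 · 0 = -1
  Term 3 contributes -5 + 3 · 0 = -5
p(0) = ⊕ of these = min[-5, -1, -1, -5] = -5.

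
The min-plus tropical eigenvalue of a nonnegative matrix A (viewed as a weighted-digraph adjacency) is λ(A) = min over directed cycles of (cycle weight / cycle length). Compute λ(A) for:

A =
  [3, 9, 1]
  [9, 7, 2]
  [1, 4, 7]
λ(A) = 1

Enumerate directed cycles and compute their means (weight / length). Sample:
  cycle 0 → 0: weight = 3, length = 1, mean = 3/1 ≈ 3.000
  cycle 1 → 1: weight = 7, length = 1, mean = 7/1 ≈ 7.000
  cycle 2 → 2: weight = 7, length = 1, mean = 7/1 ≈ 7.000
  cycle 0 → 1 → 0: weight = 18, length = 2, mean = 18/2 ≈ 9.000
  cycle 0 → 2 → 0: weight = 2, length = 2, mean = 2/2 ≈ 1.000
  cycle 1 → 0 → 1: weight = 18, length = 2, mean = 18/2 ≈ 9.000
Minimum mean = 1.000, attained e.g. along the cycle 0 → 2 → 0 with weight 2 and length 2. So λ(A) = 2/2 = 1.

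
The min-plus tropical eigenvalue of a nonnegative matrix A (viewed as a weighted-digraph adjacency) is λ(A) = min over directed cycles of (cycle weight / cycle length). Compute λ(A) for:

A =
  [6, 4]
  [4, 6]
λ(A) = 4

Enumerate directed cycles and compute their means (weight / length). Sample:
  cycle 0 → 0: weight = 6, length = 1, mean = 6/1 ≈ 6.000
  cycle 1 → 1: weight = 6, length = 1, mean = 6/1 ≈ 6.000
  cycle 0 → 1 → 0: weight = 8, length = 2, mean = 8/2 ≈ 4.000
  cycle 1 → 0 → 1: weight = 8, length = 2, mean = 8/2 ≈ 4.000
Minimum mean = 4.000, attained e.g. along the cycle 0 → 1 → 0 with weight 8 and length 2. So λ(A) = 8/2 = 4.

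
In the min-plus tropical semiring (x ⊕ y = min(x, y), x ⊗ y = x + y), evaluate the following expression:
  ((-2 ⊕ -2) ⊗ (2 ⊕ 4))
((-2 ⊕ -2) ⊗ (2 ⊕ 4)) = 0

Expand innermost to outermost. Recall ⊕ takes the minimum of its arguments and ⊗ takes their sum. Working out the expression ((-2 ⊕ -2) ⊗ (2 ⊕ 4)) gives 0.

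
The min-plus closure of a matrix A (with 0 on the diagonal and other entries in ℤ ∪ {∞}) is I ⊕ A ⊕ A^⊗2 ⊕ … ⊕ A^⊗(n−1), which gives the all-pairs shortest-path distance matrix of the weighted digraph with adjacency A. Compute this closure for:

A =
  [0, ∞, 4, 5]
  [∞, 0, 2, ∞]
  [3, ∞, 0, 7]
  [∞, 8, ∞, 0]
Closure =
  [0, 13, 4, 5]
  [5, 0, 2, 9]
  [3, 15, 0, 7]
  [13, 8, 10, 0]

This is the Floyd-Warshall all-pairs shortest-path computation. For each intermediate vertex k = 0, 1, …, 3, update dist[i][j] ← min(dist[i][j], dist[i][k] + dist[k][j]). The final matrix gives, for each (i, j), the minimum total weight of any directed path from i to j (possibly empty when i = j).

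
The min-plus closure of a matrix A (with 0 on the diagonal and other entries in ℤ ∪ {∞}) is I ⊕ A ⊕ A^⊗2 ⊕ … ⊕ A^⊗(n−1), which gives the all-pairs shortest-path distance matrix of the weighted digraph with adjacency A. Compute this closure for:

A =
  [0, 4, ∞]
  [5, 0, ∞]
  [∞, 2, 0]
Closure =
  [0, 4, ∞]
  [5, 0, ∞]
  [7, 2, 0]

This is the Floyd-Warshall all-pairs shortest-path computation. For each intermediate vertex k = 0, 1, …, 2, update dist[i][j] ← min(dist[i][j], dist[i][k] + dist[k][j]). The final matrix gives, for each (i, j), the minimum total weight of any directed path from i to j (possibly empty when i = j).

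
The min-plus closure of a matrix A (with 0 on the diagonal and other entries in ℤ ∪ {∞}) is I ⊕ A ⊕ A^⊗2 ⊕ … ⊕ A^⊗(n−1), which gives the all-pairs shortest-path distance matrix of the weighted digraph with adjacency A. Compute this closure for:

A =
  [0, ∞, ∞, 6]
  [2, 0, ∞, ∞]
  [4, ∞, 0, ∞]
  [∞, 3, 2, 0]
Closure =
  [0, 9, 8, 6]
  [2, 0, 10, 8]
  [4, 13, 0, 10]
  [5, 3, 2, 0]

This is the Floyd-Warshall all-pairs shortest-path computation. For each intermediate vertex k = 0, 1, …, 3, update dist[i][j] ← min(dist[i][j], dist[i][k] + dist[k][j]). The final matrix gives, for each (i, j), the minimum total weight of any directed path from i to j (possibly empty when i = j).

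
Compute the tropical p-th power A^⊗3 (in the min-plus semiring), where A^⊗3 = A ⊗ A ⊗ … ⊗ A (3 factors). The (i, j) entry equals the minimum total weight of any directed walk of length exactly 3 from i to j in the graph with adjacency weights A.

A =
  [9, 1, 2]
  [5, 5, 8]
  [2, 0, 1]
A^⊗3 =
  [5, 3, 4]
  [9, 7, 8]
  [4, 2, 3]

Each entry (A^⊗3)_ij equals the minimum over all length-3 walks i = v_0 → v_1 → … → v_3 = j of Σ_t A[v_t][v_{t+1}]. For example, for (i, j) = (0, 2) we minimise over 9 possible intermediate vertex sequences; the minimum is 4, attained along the walk 0 → 2 → 2 → 2.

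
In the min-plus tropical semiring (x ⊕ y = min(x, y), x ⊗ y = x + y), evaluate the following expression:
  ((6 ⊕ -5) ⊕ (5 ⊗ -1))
((6 ⊕ -5) ⊕ (5 ⊗ -1)) = -5

Expand innermost to outermost. Recall ⊕ takes the minimum of its arguments and ⊗ takes their sum. Working out the expression ((6 ⊕ -5) ⊕ (5 ⊗ -1)) gives -5.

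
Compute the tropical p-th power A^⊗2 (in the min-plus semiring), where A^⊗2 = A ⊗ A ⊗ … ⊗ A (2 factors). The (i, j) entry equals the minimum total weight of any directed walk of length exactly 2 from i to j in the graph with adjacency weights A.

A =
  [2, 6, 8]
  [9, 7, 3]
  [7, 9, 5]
A^⊗2 =
  [4, 8, 9]
  [10, 12, 8]
  [9, 13, 10]

Each entry (A^⊗2)_ij equals the minimum over all length-2 walks i = v_0 → v_1 → … → v_2 = j of Σ_t A[v_t][v_{t+1}]. For example, for (i, j) = (0, 2) we minimise over 3 possible intermediate vertex sequences; the minimum is 9, attained along the walk 0 → 1 → 2.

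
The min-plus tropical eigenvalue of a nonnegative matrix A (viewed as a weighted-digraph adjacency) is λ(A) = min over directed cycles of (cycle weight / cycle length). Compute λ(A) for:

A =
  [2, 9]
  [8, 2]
λ(A) = 2

Enumerate directed cycles and compute their means (weight / length). Sample:
  cycle 0 → 0: weight = 2, length = 1, mean = 2/1 ≈ 2.000
  cycle 1 → 1: weight = 2, length = 1, mean = 2/1 ≈ 2.000
  cycle 0 → 1 → 0: weight = 17, length = 2, mean = 17/2 ≈ 8.500
  cycle 1 → 0 → 1: weight = 17, length = 2, mean = 17/2 ≈ 8.500
Minimum mean = 2.000, attained e.g. along the cycle 0 → 0 with weight 2 and length 1. So λ(A) = 2/1 = 2.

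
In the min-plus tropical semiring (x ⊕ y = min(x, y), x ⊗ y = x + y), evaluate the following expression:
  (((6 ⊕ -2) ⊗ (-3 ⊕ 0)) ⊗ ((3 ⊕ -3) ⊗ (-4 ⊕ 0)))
(((6 ⊕ -2) ⊗ (-3 ⊕ 0)) ⊗ ((3 ⊕ -3) ⊗ (-4 ⊕ 0))) = -12

Expand innermost to outermost. Recall ⊕ takes the minimum of its arguments and ⊗ takes their sum. Working out the expression (((6 ⊕ -2) ⊗ (-3 ⊕ 0)) ⊗ ((3 ⊕ -3) ⊗ (-4 ⊕ 0))) gives -12.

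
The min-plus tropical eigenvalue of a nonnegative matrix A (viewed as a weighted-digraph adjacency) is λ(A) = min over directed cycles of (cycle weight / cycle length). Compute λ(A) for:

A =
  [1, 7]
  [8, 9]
λ(A) = 1

Enumerate directed cycles and compute their means (weight / length). Sample:
  cycle 0 → 0: weight = 1, length = 1, mean = 1/1 ≈ 1.000
  cycle 1 → 1: weight = 9, length = 1, mean = 9/1 ≈ 9.000
  cycle 0 → 1 → 0: weight = 15, length = 2, mean = 15/2 ≈ 7.500
  cycle 1 → 0 → 1: weight = 15, length = 2, mean = 15/2 ≈ 7.500
Minimum mean = 1.000, attained e.g. along the cycle 0 → 0 with weight 1 and length 1. So λ(A) = 1/1 = 1.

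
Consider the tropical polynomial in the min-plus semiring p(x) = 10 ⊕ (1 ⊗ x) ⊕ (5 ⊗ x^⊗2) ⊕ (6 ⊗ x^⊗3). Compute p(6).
p(6) = 7

A tropical monomial a ⊗ x^⊗i evaluates to a + i · x. Evaluating each term at x = 6:
  Term 0 contributes 10 + 0 · 6 = 10
  Term 1 contributes 1 + 1 · 6 = 7
  Term 2 contributes 5 + 2 · 6 = 17
  Term 3 contributes 6 + 3 · 6 = 24
p(6) = ⊕ of these = min[10, 7, 17, 24] = 7.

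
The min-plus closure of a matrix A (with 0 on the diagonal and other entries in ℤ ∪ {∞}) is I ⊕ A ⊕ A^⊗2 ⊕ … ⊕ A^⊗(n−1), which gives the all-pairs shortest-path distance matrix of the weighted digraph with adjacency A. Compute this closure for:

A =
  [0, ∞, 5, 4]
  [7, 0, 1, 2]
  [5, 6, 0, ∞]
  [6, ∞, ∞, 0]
Closure =
  [0, 11, 5, 4]
  [6, 0, 1, 2]
  [5, 6, 0, 8]
  [6, 17, 11, 0]

This is the Floyd-Warshall all-pairs shortest-path computation. For each intermediate vertex k = 0, 1, …, 3, update dist[i][j] ← min(dist[i][j], dist[i][k] + dist[k][j]). The final matrix gives, for each (i, j), the minimum total weight of any directed path from i to j (possibly empty when i = j).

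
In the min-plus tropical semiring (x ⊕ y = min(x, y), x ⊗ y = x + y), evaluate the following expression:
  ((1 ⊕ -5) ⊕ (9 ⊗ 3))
((1 ⊕ -5) ⊕ (9 ⊗ 3)) = -5

Expand innermost to outermost. Recall ⊕ takes the minimum of its arguments and ⊗ takes their sum. Working out the expression ((1 ⊕ -5) ⊕ (9 ⊗ 3)) gives -5.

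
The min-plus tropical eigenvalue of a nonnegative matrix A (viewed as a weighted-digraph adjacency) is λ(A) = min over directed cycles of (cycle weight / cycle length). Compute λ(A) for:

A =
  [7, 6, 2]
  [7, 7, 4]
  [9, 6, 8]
λ(A) = 5

Enumerate directed cycles and compute their means (weight / length). Sample:
  cycle 0 → 0: weight = 7, length = 1, mean = 7/1 ≈ 7.000
  cycle 1 → 1: weight = 7, length = 1, mean = 7/1 ≈ 7.000
  cycle 2 → 2: weight = 8, length = 1, mean = 8/1 ≈ 8.000
  cycle 0 → 1 → 0: weight = 13, length = 2, mean = 13/2 ≈ 6.500
  cycle 0 → 2 → 0: weight = 11, length = 2, mean = 11/2 ≈ 5.500
  cycle 1 → 0 → 1: weight = 13, length = 2, mean = 13/2 ≈ 6.500
Minimum mean = 5.000, attained e.g. along the cycle 1 → 2 → 1 with weight 10 and length 2. So λ(A) = 10/2 = 5.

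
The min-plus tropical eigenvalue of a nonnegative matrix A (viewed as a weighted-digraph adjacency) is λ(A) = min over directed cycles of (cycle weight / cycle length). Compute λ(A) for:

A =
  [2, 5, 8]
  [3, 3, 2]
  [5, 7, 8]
λ(A) = 2

Enumerate directed cycles and compute their means (weight / length). Sample:
  cycle 0 → 0: weight = 2, length = 1, mean = 2/1 ≈ 2.000
  cycle 1 → 1: weight = 3, length = 1, mean = 3/1 ≈ 3.000
  cycle 2 → 2: weight = 8, length = 1, mean = 8/1 ≈ 8.000
  cycle 0 → 1 → 0: weight = 8, length = 2, mean = 8/2 ≈ 4.000
  cycle 0 → 2 → 0: weight = 13, length = 2, mean = 13/2 ≈ 6.500
  cycle 1 → 0 → 1: weight = 8, length = 2, mean = 8/2 ≈ 4.000
Minimum mean = 2.000, attained e.g. along the cycle 0 → 0 with weight 2 and length 1. So λ(A) = 2/1 = 2.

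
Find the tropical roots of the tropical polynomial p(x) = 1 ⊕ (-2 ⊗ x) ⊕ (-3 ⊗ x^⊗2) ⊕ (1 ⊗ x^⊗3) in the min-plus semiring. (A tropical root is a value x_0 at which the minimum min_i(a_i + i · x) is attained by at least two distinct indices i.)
Roots: {-4, 1, 3}

Each tropical root is a break point of the lower envelope of the lines y = a_i + i · x (there are 4 lines, with slopes 0, 1, ..., 3). Only the lines that attain the minimum somewhere contribute to roots; other lines are dominated. Here the surviving (envelope) indices are i = 3, i = 2, i = 1, i = 0.
Intersections between consecutive envelope lines give the roots: for adjacent envelope indices i < j the intersection is x = (a_i − a_j) / (j − i). Reading off the sorted break points: {-4, 1, 3}.
Verification: at each break x_0, at least two indices attain the minimum of min_i(a_i + i · x_0).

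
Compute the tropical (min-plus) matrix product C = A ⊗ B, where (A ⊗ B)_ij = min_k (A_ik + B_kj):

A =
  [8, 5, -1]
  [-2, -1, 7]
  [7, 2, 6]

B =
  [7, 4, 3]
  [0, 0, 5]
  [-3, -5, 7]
A ⊗ B =
  [-4, -6, 6]
  [-1, -1, 1]
  [2, 1, 7]

Apply the min-plus product entry-by-entry:
  C[0][0] = min over k of (A[0][0] + B[0][0] = 8 + 7 = 15, A[0][1] + B[1][0] = 5 + 0 = 5, A[0][2] + B[2][0] = -1 + -3 = -4) = -4 (attained at k = 2)
  C[0][1] = min over k of (A[0][0] + B[0][1] = 8 + 4 = 12, A[0][1] + B[1][1] = 5 + 0 = 5, A[0][2] + B[2][1] = -1 + -5 = -6) = -6 (attained at k = 2)
  C[0][2] = min over k of (A[0][0] + B[0][2] = 8 + 3 = 11, A[0][1] + B[1][2] = 5 + 5 = 10, A[0][2] + B[2][2] = -1 + 7 = 6) = 6 (attained at k = 2)
  C[1][0] = min over k of (A[1][0] + B[0][0] = -2 + 7 = 5, A[1][1] + B[1][0] = -1 + 0 = -1, A[1][2] + B[2][0] = 7 + -3 = 4) = -1 (attained at k = 1)
  C[1][1] = min over k of (A[1][0] + B[0][1] = -2 + 4 = 2, A[1][1] + B[1][1] = -1 + 0 = -1, A[1][2] + B[2][1] = 7 + -5 = 2) = -1 (attained at k = 1)
  C[1][2] = min over k of (A[1][0] + B[0][2] = -2 + 3 = 1, A[1][1] + B[1][2] = -1 + 5 = 4, A[1][2] + B[2][2] = 7 + 7 = 14) = 1 (attained at k = 0)
  C[2][0] = min over k of (A[2][0] + B[0][0] = 7 + 7 = 14, A[2][1] + B[1][0] = 2 + 0 = 2, A[2][2] + B[2][0] = 6 + -3 = 3) = 2 (attained at k = 1)
  C[2][1] = min over k of (A[2][0] + B[0][1] = 7 + 4 = 11, A[2][1] + B[1][1] = 2 + 0 = 2, A[2][2] + B[2][1] = 6 + -5 = 1) = 1 (attained at k = 2)
  C[2][2] = min over k of (A[2][0] + B[0][2] = 7 + 3 = 10, A[2][1] + B[1][2] = 2 + 5 = 7, A[2][2] + B[2][2] = 6 + 7 = 13) = 7 (attained at k = 1)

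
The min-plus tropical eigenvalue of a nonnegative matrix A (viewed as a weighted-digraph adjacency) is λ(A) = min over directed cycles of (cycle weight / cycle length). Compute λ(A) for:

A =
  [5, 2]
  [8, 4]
λ(A) = 4

Enumerate directed cycles and compute their means (weight / length). Sample:
  cycle 0 → 0: weight = 5, length = 1, mean = 5/1 ≈ 5.000
  cycle 1 → 1: weight = 4, length = 1, mean = 4/1 ≈ 4.000
  cycle 0 → 1 → 0: weight = 10, length = 2, mean = 10/2 ≈ 5.000
  cycle 1 → 0 → 1: weight = 10, length = 2, mean = 10/2 ≈ 5.000
Minimum mean = 4.000, attained e.g. along the cycle 1 → 1 with weight 4 and length 1. So λ(A) = 4/1 = 4.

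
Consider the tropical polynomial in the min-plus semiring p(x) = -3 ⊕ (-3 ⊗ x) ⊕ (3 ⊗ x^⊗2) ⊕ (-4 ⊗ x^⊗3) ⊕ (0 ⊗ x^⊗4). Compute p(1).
p(1) = -3

A tropical monomial a ⊗ x^⊗i evaluates to a + i · x. Evaluating each term at x = 1:
  Term 0 contributes -3 + 0 · 1 = -3
  Term 1 contributes -3 + 1 · 1 = -2
  Term 2 contributes 3 + 2 · 1 = 5
  Term 3 contributes -4 + 3 · 1 = -1
  Term 4 contributes 0 + 4 · 1 = 4
p(1) = ⊕ of these = min[-3, -2, 5, -1, 4] = -3.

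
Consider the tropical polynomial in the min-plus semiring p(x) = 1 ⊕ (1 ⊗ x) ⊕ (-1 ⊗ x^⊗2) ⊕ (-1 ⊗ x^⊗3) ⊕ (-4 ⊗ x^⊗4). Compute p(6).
p(6) = 1

A tropical monomial a ⊗ x^⊗i evaluates to a + i · x. Evaluating each term at x = 6:
  Term 0 contributes 1 + 0 · 6 = 1
  Term 1 contributes 1 + 1 · 6 = 7
  Term 2 contributes -1 + 2 · 6 = 11
  Term 3 contributes -1 + 3 · 6 = 17
  Term 4 contributes -4 + 4 · 6 = 20
p(6) = ⊕ of these = min[1, 7, 11, 17, 20] = 1.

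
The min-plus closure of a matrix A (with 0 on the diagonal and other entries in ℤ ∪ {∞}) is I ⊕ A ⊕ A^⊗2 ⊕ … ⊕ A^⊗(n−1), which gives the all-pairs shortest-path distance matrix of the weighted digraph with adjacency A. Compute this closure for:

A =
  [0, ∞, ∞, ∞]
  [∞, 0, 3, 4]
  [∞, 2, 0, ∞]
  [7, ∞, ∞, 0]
Closure =
  [0, ∞, ∞, ∞]
  [11, 0, 3, 4]
  [13, 2, 0, 6]
  [7, ∞, ∞, 0]

This is the Floyd-Warshall all-pairs shortest-path computation. For each intermediate vertex k = 0, 1, …, 3, update dist[i][j] ← min(dist[i][j], dist[i][k] + dist[k][j]). The final matrix gives, for each (i, j), the minimum total weight of any directed path from i to j (possibly empty when i = j).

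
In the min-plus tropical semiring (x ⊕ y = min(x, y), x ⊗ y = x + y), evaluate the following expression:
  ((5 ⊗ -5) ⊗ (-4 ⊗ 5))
((5 ⊗ -5) ⊗ (-4 ⊗ 5)) = 1

Expand innermost to outermost. Recall ⊕ takes the minimum of its arguments and ⊗ takes their sum. Working out the expression ((5 ⊗ -5) ⊗ (-4 ⊗ 5)) gives 1.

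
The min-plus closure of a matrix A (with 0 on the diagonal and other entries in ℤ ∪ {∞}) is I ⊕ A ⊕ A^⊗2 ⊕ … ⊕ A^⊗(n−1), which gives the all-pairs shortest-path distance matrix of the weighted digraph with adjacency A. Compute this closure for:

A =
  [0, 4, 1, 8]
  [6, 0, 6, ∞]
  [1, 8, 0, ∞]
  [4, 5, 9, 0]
Closure =
  [0, 4, 1, 8]
  [6, 0, 6, 14]
  [1, 5, 0, 9]
  [4, 5, 5, 0]

This is the Floyd-Warshall all-pairs shortest-path computation. For each intermediate vertex k = 0, 1, …, 3, update dist[i][j] ← min(dist[i][j], dist[i][k] + dist[k][j]). The final matrix gives, for each (i, j), the minimum total weight of any directed path from i to j (possibly empty when i = j).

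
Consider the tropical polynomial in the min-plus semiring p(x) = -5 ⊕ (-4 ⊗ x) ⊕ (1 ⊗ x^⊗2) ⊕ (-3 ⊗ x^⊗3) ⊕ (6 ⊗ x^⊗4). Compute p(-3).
p(-3) = -12

A tropical monomial a ⊗ x^⊗i evaluates to a + i · x. Evaluating each term at x = -3:
  Term 0 contributes -5 + 0 · -3 = -5
  Term 1 contributes -4 + 1 · -3 = -7
  Term 2 contributes 1 + 2 · -3 = -5
  Term 3 contributes -3 + 3 · -3 = -12
  Term 4 contributes 6 + 4 · -3 = -6
p(-3) = ⊕ of these = min[-5, -7, -5, -12, -6] = -12.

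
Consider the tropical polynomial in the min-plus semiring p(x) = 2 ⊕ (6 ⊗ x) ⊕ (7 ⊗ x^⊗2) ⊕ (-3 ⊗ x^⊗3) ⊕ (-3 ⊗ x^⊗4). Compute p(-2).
p(-2) = -11

A tropical monomial a ⊗ x^⊗i evaluates to a + i · x. Evaluating each term at x = -2:
  Term 0 contributes 2 + 0 · -2 = 2
  Term 1 contributes 6 + 1 · -2 = 4
  Term 2 contributes 7 + 2 · -2 = 3
  Term 3 contributes -3 + 3 · -2 = -9
  Term 4 contributes -3 + 4 · -2 = -11
p(-2) = ⊕ of these = min[2, 4, 3, -9, -11] = -11.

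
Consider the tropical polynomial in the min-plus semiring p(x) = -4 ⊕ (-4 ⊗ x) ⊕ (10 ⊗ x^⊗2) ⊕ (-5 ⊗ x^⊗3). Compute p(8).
p(8) = -4

A tropical monomial a ⊗ x^⊗i evaluates to a + i · x. Evaluating each term at x = 8:
  Term 0 contributes -4 + 0 · 8 = -4
  Term 1 contributes -4 + 1 · 8 = 4
  Term 2 contributes 10 + 2 · 8 = 26
  Term 3 contributes -5 + 3 · 8 = 19
p(8) = ⊕ of these = min[-4, 4, 26, 19] = -4.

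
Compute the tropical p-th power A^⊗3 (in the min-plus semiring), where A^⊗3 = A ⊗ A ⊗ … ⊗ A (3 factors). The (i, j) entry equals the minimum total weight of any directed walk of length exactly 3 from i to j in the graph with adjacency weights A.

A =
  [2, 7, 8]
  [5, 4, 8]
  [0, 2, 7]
A^⊗3 =
  [6, 11, 12]
  [9, 12, 15]
  [4, 9, 10]

Each entry (A^⊗3)_ij equals the minimum over all length-3 walks i = v_0 → v_1 → … → v_3 = j of Σ_t A[v_t][v_{t+1}]. For example, for (i, j) = (0, 2) we minimise over 9 possible intermediate vertex sequences; the minimum is 12, attained along the walk 0 → 0 → 0 → 2.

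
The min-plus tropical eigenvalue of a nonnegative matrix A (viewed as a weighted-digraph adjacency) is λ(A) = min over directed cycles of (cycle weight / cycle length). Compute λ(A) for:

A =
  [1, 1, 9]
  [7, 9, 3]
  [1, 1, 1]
λ(A) = 1

Enumerate directed cycles and compute their means (weight / length). Sample:
  cycle 0 → 0: weight = 1, length = 1, mean = 1/1 ≈ 1.000
  cycle 1 → 1: weight = 9, length = 1, mean = 9/1 ≈ 9.000
  cycle 2 → 2: weight = 1, length = 1, mean = 1/1 ≈ 1.000
  cycle 0 → 1 → 0: weight = 8, length = 2, mean = 8/2 ≈ 4.000
  cycle 0 → 2 → 0: weight = 10, length = 2, mean = 10/2 ≈ 5.000
  cycle 1 → 0 → 1: weight = 8, length = 2, mean = 8/2 ≈ 4.000
Minimum mean = 1.000, attained e.g. along the cycle 0 → 0 with weight 1 and length 1. So λ(A) = 1/1 = 1.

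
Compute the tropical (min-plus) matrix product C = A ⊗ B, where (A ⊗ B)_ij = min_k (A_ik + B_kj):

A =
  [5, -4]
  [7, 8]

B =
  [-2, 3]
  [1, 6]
A ⊗ B =
  [-3, 2]
  [5, 10]

Apply the min-plus product entry-by-entry:
  C[0][0] = min over k of (A[0][0] + B[0][0] = 5 + -2 = 3, A[0][1] + B[1][0] = -4 + 1 = -3) = -3 (attained at k = 1)
  C[0][1] = min over k of (A[0][0] + B[0][1] = 5 + 3 = 8, A[0][1] + B[1][1] = -4 + 6 = 2) = 2 (attained at k = 1)
  C[1][0] = min over k of (A[1][0] + B[0][0] = 7 + -2 = 5, A[1][1] + B[1][0] = 8 + 1 = 9) = 5 (attained at k = 0)
  C[1][1] = min over k of (A[1][0] + B[0][1] = 7 + 3 = 10, A[1][1] + B[1][1] = 8 + 6 = 14) = 10 (attained at k = 0)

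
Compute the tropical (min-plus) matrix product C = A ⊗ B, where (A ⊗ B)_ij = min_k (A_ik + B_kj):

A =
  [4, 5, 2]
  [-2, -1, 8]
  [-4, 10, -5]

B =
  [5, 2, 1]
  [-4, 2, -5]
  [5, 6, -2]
A ⊗ B =
  [1, 6, 0]
  [-5, 0, -6]
  [0, -2, -7]

Apply the min-plus product entry-by-entry:
  C[0][0] = min over k of (A[0][0] + B[0][0] = 4 + 5 = 9, A[0][1] + B[1][0] = 5 + -4 = 1, A[0][2] + B[2][0] = 2 + 5 = 7) = 1 (attained at k = 1)
  C[0][1] = min over k of (A[0][0] + B[0][1] = 4 + 2 = 6, A[0][1] + B[1][1] = 5 + 2 = 7, A[0][2] + B[2][1] = 2 + 6 = 8) = 6 (attained at k = 0)
  C[0][2] = min over k of (A[0][0] + B[0][2] = 4 + 1 = 5, A[0][1] + B[1][2] = 5 + -5 = 0, A[0][2] + B[2][2] = 2 + -2 = 0) = 0 (attained at k = 1)
  C[1][0] = min over k of (A[1][0] + B[0][0] = -2 + 5 = 3, A[1][1] + B[1][0] = -1 + -4 = -5, A[1][2] + B[2][0] = 8 + 5 = 13) = -5 (attained at k = 1)
  C[1][1] = min over k of (A[1][0] + B[0][1] = -2 + 2 = 0, A[1][1] + B[1][1] = -1 + 2 = 1, A[1][2] + B[2][1] = 8 + 6 = 14) = 0 (attained at k = 0)
  C[1][2] = min over k of (A[1][0] + B[0][2] = -2 + 1 = -1, A[1][1] + B[1][2] = -1 + -5 = -6, A[1][2] + B[2][2] = 8 + -2 = 6) = -6 (attained at k = 1)
  C[2][0] = min over k of (A[2][0] + B[0][0] = -4 + 5 = 1, A[2][1] + B[1][0] = 10 + -4 = 6, A[2][2] + B[2][0] = -5 + 5 = 0) = 0 (attained at k = 2)
  C[2][1] = min over k of (A[2][0] + B[0][1] = -4 + 2 = -2, A[2][1] + B[1][1] = 10 + 2 = 12, A[2][2] + B[2][1] = -5 + 6 = 1) = -2 (attained at k = 0)
  C[2][2] = min over k of (A[2][0] + B[0][2] = -4 + 1 = -3, A[2][1] + B[1][2] = 10 + -5 = 5, A[2][2] + B[2][2] = -5 + -2 = -7) = -7 (attained at k = 2)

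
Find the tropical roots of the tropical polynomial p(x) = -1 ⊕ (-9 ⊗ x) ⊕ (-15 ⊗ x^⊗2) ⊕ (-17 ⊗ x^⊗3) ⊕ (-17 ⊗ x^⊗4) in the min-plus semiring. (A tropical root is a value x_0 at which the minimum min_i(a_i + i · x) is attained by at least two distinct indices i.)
Roots: {0, 2, 6, 8}

Each tropical root is a break point of the lower envelope of the lines y = a_i + i · x (there are 5 lines, with slopes 0, 1, ..., 4). Only the lines that attain the minimum somewhere contribute to roots; other lines are dominated. Here the surviving (envelope) indices are i = 4, i = 3, i = 2, i = 1, i = 0.
Intersections between consecutive envelope lines give the roots: for adjacent envelope indices i < j the intersection is x = (a_i − a_j) / (j − i). Reading off the sorted break points: {0, 2, 6, 8}.
Verification: at each break x_0, at least two indices attain the minimum of min_i(a_i + i · x_0).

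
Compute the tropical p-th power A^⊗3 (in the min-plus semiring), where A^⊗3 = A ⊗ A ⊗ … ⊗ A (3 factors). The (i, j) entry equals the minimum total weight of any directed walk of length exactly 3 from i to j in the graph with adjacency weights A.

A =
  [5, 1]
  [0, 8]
A^⊗3 =
  [6, 2]
  [1, 6]

Each entry (A^⊗3)_ij equals the minimum over all length-3 walks i = v_0 → v_1 → … → v_3 = j of Σ_t A[v_t][v_{t+1}]. For example, for (i, j) = (0, 1) we minimise over 4 possible intermediate vertex sequences; the minimum is 2, attained along the walk 0 → 1 → 0 → 1.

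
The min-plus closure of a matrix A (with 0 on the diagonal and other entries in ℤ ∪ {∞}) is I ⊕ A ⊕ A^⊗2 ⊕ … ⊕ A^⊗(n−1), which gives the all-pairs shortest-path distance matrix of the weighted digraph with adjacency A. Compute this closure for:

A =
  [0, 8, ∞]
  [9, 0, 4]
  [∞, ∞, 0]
Closure =
  [0, 8, 12]
  [9, 0, 4]
  [∞, ∞, 0]

This is the Floyd-Warshall all-pairs shortest-path computation. For each intermediate vertex k = 0, 1, …, 2, update dist[i][j] ← min(dist[i][j], dist[i][k] + dist[k][j]). The final matrix gives, for each (i, j), the minimum total weight of any directed path from i to j (possibly empty when i = j).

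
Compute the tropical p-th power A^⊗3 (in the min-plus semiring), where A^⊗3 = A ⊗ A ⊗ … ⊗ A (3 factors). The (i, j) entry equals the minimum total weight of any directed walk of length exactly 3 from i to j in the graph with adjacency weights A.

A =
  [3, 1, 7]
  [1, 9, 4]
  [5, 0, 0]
A^⊗3 =
  [5, 3, 5]
  [3, 4, 4]
  [1, 0, 0]

Each entry (A^⊗3)_ij equals the minimum over all length-3 walks i = v_0 → v_1 → … → v_3 = j of Σ_t A[v_t][v_{t+1}]. For example, for (i, j) = (0, 2) we minimise over 9 possible intermediate vertex sequences; the minimum is 5, attained along the walk 0 → 1 → 2 → 2.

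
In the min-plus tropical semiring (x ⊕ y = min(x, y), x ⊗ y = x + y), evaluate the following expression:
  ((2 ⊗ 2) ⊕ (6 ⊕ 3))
((2 ⊗ 2) ⊕ (6 ⊕ 3)) = 3

Expand innermost to outermost. Recall ⊕ takes the minimum of its arguments and ⊗ takes their sum. Working out the expression ((2 ⊗ 2) ⊕ (6 ⊕ 3)) gives 3.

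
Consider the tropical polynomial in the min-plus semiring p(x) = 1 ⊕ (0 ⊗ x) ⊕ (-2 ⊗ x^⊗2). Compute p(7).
p(7) = 1

A tropical monomial a ⊗ x^⊗i evaluates to a + i · x. Evaluating each term at x = 7:
  Term 0 contributes 1 + 0 · 7 = 1
  Term 1 contributes 0 + 1 · 7 = 7
  Term 2 contributes -2 + 2 · 7 = 12
p(7) = ⊕ of these = min[1, 7, 12] = 1.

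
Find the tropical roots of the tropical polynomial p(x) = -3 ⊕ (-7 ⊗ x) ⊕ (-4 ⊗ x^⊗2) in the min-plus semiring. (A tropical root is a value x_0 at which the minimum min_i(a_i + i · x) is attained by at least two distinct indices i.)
Roots: {-3, 4}

Each tropical root is a break point of the lower envelope of the lines y = a_i + i · x (there are 3 lines, with slopes 0, 1, ..., 2). Only the lines that attain the minimum somewhere contribute to roots; other lines are dominated. Here the surviving (envelope) indices are i = 2, i = 1, i = 0.
Intersections between consecutive envelope lines give the roots: for adjacent envelope indices i < j the intersection is x = (a_i − a_j) / (j − i). Reading off the sorted break points: {-3, 4}.
Verification: at each break x_0, at least two indices attain the minimum of min_i(a_i + i · x_0).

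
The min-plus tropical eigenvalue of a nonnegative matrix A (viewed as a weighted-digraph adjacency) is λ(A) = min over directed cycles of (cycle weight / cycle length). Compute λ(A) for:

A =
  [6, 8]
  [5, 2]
λ(A) = 2

Enumerate directed cycles and compute their means (weight / length). Sample:
  cycle 0 → 0: weight = 6, length = 1, mean = 6/1 ≈ 6.000
  cycle 1 → 1: weight = 2, length = 1, mean = 2/1 ≈ 2.000
  cycle 0 → 1 → 0: weight = 13, length = 2, mean = 13/2 ≈ 6.500
  cycle 1 → 0 → 1: weight = 13, length = 2, mean = 13/2 ≈ 6.500
Minimum mean = 2.000, attained e.g. along the cycle 1 → 1 with weight 2 and length 1. So λ(A) = 2/1 = 2.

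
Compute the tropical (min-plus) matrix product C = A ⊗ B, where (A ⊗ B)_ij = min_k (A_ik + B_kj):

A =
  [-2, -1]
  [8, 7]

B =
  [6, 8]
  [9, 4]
A ⊗ B =
  [4, 3]
  [14, 11]

Apply the min-plus product entry-by-entry:
  C[0][0] = min over k of (A[0][0] + B[0][0] = -2 + 6 = 4, A[0][1] + B[1][0] = -1 + 9 = 8) = 4 (attained at k = 0)
  C[0][1] = min over k of (A[0][0] + B[0][1] = -2 + 8 = 6, A[0][1] + B[1][1] = -1 + 4 = 3) = 3 (attained at k = 1)
  C[1][0] = min over k of (A[1][0] + B[0][0] = 8 + 6 = 14, A[1][1] + B[1][0] = 7 + 9 = 16) = 14 (attained at k = 0)
  C[1][1] = min over k of (A[1][0] + B[0][1] = 8 + 8 = 16, A[1][1] + B[1][1] = 7 + 4 = 11) = 11 (attained at k = 1)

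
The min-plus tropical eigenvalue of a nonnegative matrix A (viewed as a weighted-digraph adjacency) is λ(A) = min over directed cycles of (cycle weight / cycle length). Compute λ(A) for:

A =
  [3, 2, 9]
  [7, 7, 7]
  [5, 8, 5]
λ(A) = 3

Enumerate directed cycles and compute their means (weight / length). Sample:
  cycle 0 → 0: weight = 3, length = 1, mean = 3/1 ≈ 3.000
  cycle 1 → 1: weight = 7, length = 1, mean = 7/1 ≈ 7.000
  cycle 2 → 2: weight = 5, length = 1, mean = 5/1 ≈ 5.000
  cycle 0 → 1 → 0: weight = 9, length = 2, mean = 9/2 ≈ 4.500
  cycle 0 → 2 → 0: weight = 14, length = 2, mean = 14/2 ≈ 7.000
  cycle 1 → 0 → 1: weight = 9, length = 2, mean = 9/2 ≈ 4.500
Minimum mean = 3.000, attained e.g. along the cycle 0 → 0 with weight 3 and length 1. So λ(A) = 3/1 = 3.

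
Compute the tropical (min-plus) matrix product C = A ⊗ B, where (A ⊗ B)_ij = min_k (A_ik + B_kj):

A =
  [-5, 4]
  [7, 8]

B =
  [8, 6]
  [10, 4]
A ⊗ B =
  [3, 1]
  [15, 12]

Apply the min-plus product entry-by-entry:
  C[0][0] = min over k of (A[0][0] + B[0][0] = -5 + 8 = 3, A[0][1] + B[1][0] = 4 + 10 = 14) = 3 (attained at k = 0)
  C[0][1] = min over k of (A[0][0] + B[0][1] = -5 + 6 = 1, A[0][1] + B[1][1] = 4 + 4 = 8) = 1 (attained at k = 0)
  C[1][0] = min over k of (A[1][0] + B[0][0] = 7 + 8 = 15, A[1][1] + B[1][0] = 8 + 10 = 18) = 15 (attained at k = 0)
  C[1][1] = min over k of (A[1][0] + B[0][1] = 7 + 6 = 13, A[1][1] + B[1][1] = 8 + 4 = 12) = 12 (attained at k = 1)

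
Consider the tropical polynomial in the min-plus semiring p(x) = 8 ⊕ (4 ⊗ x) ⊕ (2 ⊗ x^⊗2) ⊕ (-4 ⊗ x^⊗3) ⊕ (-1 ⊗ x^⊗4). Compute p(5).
p(5) = 8

A tropical monomial a ⊗ x^⊗i evaluates to a + i · x. Evaluating each term at x = 5:
  Term 0 contributes 8 + 0 · 5 = 8
  Term 1 contributes 4 + 1 · 5 = 9
  Term 2 contributes 2 + 2 · 5 = 12
  Term 3 contributes -4 + 3 · 5 = 11
  Term 4 contributes -1 + 4 · 5 = 19
p(5) = ⊕ of these = min[8, 9, 12, 11, 19] = 8.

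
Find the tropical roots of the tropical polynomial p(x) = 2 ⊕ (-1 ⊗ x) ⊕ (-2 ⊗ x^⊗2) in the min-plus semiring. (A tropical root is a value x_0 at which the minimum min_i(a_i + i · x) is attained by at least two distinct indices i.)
Roots: {1, 3}

Each tropical root is a break point of the lower envelope of the lines y = a_i + i · x (there are 3 lines, with slopes 0, 1, ..., 2). Only the lines that attain the minimum somewhere contribute to roots; other lines are dominated. Here the surviving (envelope) indices are i = 2, i = 1, i = 0.
Intersections between consecutive envelope lines give the roots: for adjacent envelope indices i < j the intersection is x = (a_i − a_j) / (j − i). Reading off the sorted break points: {1, 3}.
Verification: at each break x_0, at least two indices attain the minimum of min_i(a_i + i · x_0).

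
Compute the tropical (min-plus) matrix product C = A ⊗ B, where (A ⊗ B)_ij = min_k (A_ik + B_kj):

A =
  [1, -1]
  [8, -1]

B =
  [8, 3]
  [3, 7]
A ⊗ B =
  [2, 4]
  [2, 6]

Apply the min-plus product entry-by-entry:
  C[0][0] = min over k of (A[0][0] + B[0][0] = 1 + 8 = 9, A[0][1] + B[1][0] = -1 + 3 = 2) = 2 (attained at k = 1)
  C[0][1] = min over k of (A[0][0] + B[0][1] = 1 + 3 = 4, A[0][1] + B[1][1] = -1 + 7 = 6) = 4 (attained at k = 0)
  C[1][0] = min over k of (A[1][0] + B[0][0] = 8 + 8 = 16, A[1][1] + B[1][0] = -1 + 3 = 2) = 2 (attained at k = 1)
  C[1][1] = min over k of (A[1][0] + B[0][1] = 8 + 3 = 11, A[1][1] + B[1][1] = -1 + 7 = 6) = 6 (attained at k = 1)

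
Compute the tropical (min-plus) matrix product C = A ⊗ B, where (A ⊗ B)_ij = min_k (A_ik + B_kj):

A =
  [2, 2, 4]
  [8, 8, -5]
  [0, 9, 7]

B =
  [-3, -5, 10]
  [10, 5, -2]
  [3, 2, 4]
A ⊗ B =
  [-1, -3, 0]
  [-2, -3, -1]
  [-3, -5, 7]

Apply the min-plus product entry-by-entry:
  C[0][0] = min over k of (A[0][0] + B[0][0] = 2 + -3 = -1, A[0][1] + B[1][0] = 2 + 10 = 12, A[0][2] + B[2][0] = 4 + 3 = 7) = -1 (attained at k = 0)
  C[0][1] = min over k of (A[0][0] + B[0][1] = 2 + -5 = -3, A[0][1] + B[1][1] = 2 + 5 = 7, A[0][2] + B[2][1] = 4 + 2 = 6) = -3 (attained at k = 0)
  C[0][2] = min over k of (A[0][0] + B[0][2] = 2 + 10 = 12, A[0][1] + B[1][2] = 2 + -2 = 0, A[0][2] + B[2][2] = 4 + 4 = 8) = 0 (attained at k = 1)
  C[1][0] = min over k of (A[1][0] + B[0][0] = 8 + -3 = 5, A[1][1] + B[1][0] = 8 + 10 = 18, A[1][2] + B[2][0] = -5 + 3 = -2) = -2 (attained at k = 2)
  C[1][1] = min over k of (A[1][0] + B[0][1] = 8 + -5 = 3, A[1][1] + B[1][1] = 8 + 5 = 13, A[1][2] + B[2][1] = -5 + 2 = -3) = -3 (attained at k = 2)
  C[1][2] = min over k of (A[1][0] + B[0][2] = 8 + 10 = 18, A[1][1] + B[1][2] = 8 + -2 = 6, A[1][2] + B[2][2] = -5 + 4 = -1) = -1 (attained at k = 2)
  C[2][0] = min over k of (A[2][0] + B[0][0] = 0 + -3 = -3, A[2][1] + B[1][0] = 9 + 10 = 19, A[2][2] + B[2][0] = 7 + 3 = 10) = -3 (attained at k = 0)
  C[2][1] = min over k of (A[2][0] + B[0][1] = 0 + -5 = -5, A[2][1] + B[1][1] = 9 + 5 = 14, A[2][2] + B[2][1] = 7 + 2 = 9) = -5 (attained at k = 0)
  C[2][2] = min over k of (A[2][0] + B[0][2] = 0 + 10 = 10, A[2][1] + B[1][2] = 9 + -2 = 7, A[2][2] + B[2][2] = 7 + 4 = 11) = 7 (attained at k = 1)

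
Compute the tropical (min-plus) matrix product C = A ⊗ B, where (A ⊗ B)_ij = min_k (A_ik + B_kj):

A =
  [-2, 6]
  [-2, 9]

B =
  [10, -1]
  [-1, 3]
A ⊗ B =
  [5, -3]
  [8, -3]

Apply the min-plus product entry-by-entry:
  C[0][0] = min over k of (A[0][0] + B[0][0] = -2 + 10 = 8, A[0][1] + B[1][0] = 6 + -1 = 5) = 5 (attained at k = 1)
  C[0][1] = min over k of (A[0][0] + B[0][1] = -2 + -1 = -3, A[0][1] + B[1][1] = 6 + 3 = 9) = -3 (attained at k = 0)
  C[1][0] = min over k of (A[1][0] + B[0][0] = -2 + 10 = 8, A[1][1] + B[1][0] = 9 + -1 = 8) = 8 (attained at k = 0)
  C[1][1] = min over k of (A[1][0] + B[0][1] = -2 + -1 = -3, A[1][1] + B[1][1] = 9 + 3 = 12) = -3 (attained at k = 0)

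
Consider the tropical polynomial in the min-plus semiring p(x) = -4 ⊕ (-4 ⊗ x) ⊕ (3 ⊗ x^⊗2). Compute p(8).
p(8) = -4

A tropical monomial a ⊗ x^⊗i evaluates to a + i · x. Evaluating each term at x = 8:
  Term 0 contributes -4 + 0 · 8 = -4
  Term 1 contributes -4 + 1 · 8 = 4
  Term 2 contributes 3 + 2 · 8 = 19
p(8) = ⊕ of these = min[-4, 4, 19] = -4.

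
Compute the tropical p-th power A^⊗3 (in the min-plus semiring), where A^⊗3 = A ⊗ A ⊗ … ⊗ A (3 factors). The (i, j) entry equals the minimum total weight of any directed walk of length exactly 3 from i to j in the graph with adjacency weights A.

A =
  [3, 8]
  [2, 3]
A^⊗3 =
  [9, 14]
  [8, 9]

Each entry (A^⊗3)_ij equals the minimum over all length-3 walks i = v_0 → v_1 → … → v_3 = j of Σ_t A[v_t][v_{t+1}]. For example, for (i, j) = (0, 1) we minimise over 4 possible intermediate vertex sequences; the minimum is 14, attained along the walk 0 → 0 → 0 → 1.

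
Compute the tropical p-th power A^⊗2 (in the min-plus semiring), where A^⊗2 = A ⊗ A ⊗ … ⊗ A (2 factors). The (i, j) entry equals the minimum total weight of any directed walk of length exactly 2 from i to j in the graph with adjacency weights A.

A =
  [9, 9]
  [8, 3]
A^⊗2 =
  [17, 12]
  [11, 6]

Each entry (A^⊗2)_ij equals the minimum over all length-2 walks i = v_0 → v_1 → … → v_2 = j of Σ_t A[v_t][v_{t+1}]. For example, for (i, j) = (0, 1) we minimise over 2 possible intermediate vertex sequences; the minimum is 12, attained along the walk 0 → 1 → 1.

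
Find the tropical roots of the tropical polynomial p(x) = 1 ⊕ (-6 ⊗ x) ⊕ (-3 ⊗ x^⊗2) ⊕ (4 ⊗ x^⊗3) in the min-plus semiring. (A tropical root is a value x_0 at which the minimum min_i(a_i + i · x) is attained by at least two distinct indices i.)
Roots: {-7, -3, 7}

Each tropical root is a break point of the lower envelope of the lines y = a_i + i · x (there are 4 lines, with slopes 0, 1, ..., 3). Only the lines that attain the minimum somewhere contribute to roots; other lines are dominated. Here the surviving (envelope) indices are i = 3, i = 2, i = 1, i = 0.
Intersections between consecutive envelope lines give the roots: for adjacent envelope indices i < j the intersection is x = (a_i − a_j) / (j − i). Reading off the sorted break points: {-7, -3, 7}.
Verification: at each break x_0, at least two indices attain the minimum of min_i(a_i + i · x_0).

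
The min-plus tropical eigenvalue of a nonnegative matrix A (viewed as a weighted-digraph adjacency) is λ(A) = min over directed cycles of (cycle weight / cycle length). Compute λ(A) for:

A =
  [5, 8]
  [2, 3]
λ(A) = 3

Enumerate directed cycles and compute their means (weight / length). Sample:
  cycle 0 → 0: weight = 5, length = 1, mean = 5/1 ≈ 5.000
  cycle 1 → 1: weight = 3, length = 1, mean = 3/1 ≈ 3.000
  cycle 0 → 1 → 0: weight = 10, length = 2, mean = 10/2 ≈ 5.000
  cycle 1 → 0 → 1: weight = 10, length = 2, mean = 10/2 ≈ 5.000
Minimum mean = 3.000, attained e.g. along the cycle 1 → 1 with weight 3 and length 1. So λ(A) = 3/1 = 3.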